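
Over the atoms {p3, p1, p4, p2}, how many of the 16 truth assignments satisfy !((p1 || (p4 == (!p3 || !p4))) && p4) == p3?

Initial set: {(!((p1 || (p4 == (!p3 || !p4))) && p4) == p3)}.
(!((p1 || (p4 == (!p3 || !p4))) && p4) == p3): β-rule — branch into !((p1 || (p4 == (!p3 || !p4))) && p4), p3  //  !!((p1 || (p4 == (!p3 || !p4))) && p4), !p3.
  branch 1 (add !((p1 || (p4 == (!p3 || !p4))) && p4), p3):
    !((p1 || (p4 == (!p3 || !p4))) && p4): β-rule — branch into !(p1 || (p4 == (!p3 || !p4)))  //  !p4.
      branch 1.1 (add !(p1 || (p4 == (!p3 || !p4)))):
        !(p1 || (p4 == (!p3 || !p4))): α-rule — add !p1, !(p4 == (!p3 || !p4)).
        !(p4 == (!p3 || !p4)): β-rule — branch into p4, !(!p3 || !p4)  //  !p4, (!p3 || !p4).
          branch 1.1.1 (add p4, !(!p3 || !p4)):
            !(!p3 || !p4): α-rule — add !!p3, !!p4.
            ○ open, literals {p1=F, p3=T, p4=T}.
          branch 1.1.2 (add !p4, (!p3 || !p4)):
            (!p3 || !p4): β-rule — branch into !p3  //  !p4.
              branch 1.1.2.1 (add !p3):
                × closes — contains both p3 and !p3.
              branch 1.1.2.2 (add !p4):
                ○ open, literals {p1=F, p3=T, p4=F}.
      branch 1.2 (add !p4):
        ○ open, literals {p3=T, p4=F}.
  branch 2 (add !!((p1 || (p4 == (!p3 || !p4))) && p4), !p3):
    !!((p1 || (p4 == (!p3 || !p4))) && p4): α-rule — add (p1 || (p4 == (!p3 || !p4))), p4.
    (p1 || (p4 == (!p3 || !p4))): β-rule — branch into p1  //  (p4 == (!p3 || !p4)).
      branch 2.1 (add p1):
        ○ open, literals {p1=T, p3=F, p4=T}.
      branch 2.2 (add (p4 == (!p3 || !p4))):
        (p4 == (!p3 || !p4)): β-rule — branch into p4, (!p3 || !p4)  //  !p4, !(!p3 || !p4).
          branch 2.2.1 (add p4, (!p3 || !p4)):
            (!p3 || !p4): β-rule — branch into !p3  //  !p4.
              branch 2.2.1.1 (add !p3):
                ○ open, literals {p3=F, p4=T}.
              branch 2.2.1.2 (add !p4):
                × closes — contains both p4 and !p4.
          branch 2.2.2 (add !p4, !(!p3 || !p4)):
            × closes — contains both p4 and !p4.
3 branches closed, 5 open.
Each open branch fixes some atoms; the unmentioned ones are free. Counting distinct full assignments: branch {p1=F, p3=T, p4=T} (p2) contributes 2 new; branch {p1=F, p3=T, p4=F} (p2) contributes 2 new; branch {p3=T, p4=F} (p1, p2) contributes 2 new; branch {p1=T, p3=F, p4=T} (p2) contributes 2 new; branch {p3=F, p4=T} (p1, p2) contributes 2 new. Total: 10.

10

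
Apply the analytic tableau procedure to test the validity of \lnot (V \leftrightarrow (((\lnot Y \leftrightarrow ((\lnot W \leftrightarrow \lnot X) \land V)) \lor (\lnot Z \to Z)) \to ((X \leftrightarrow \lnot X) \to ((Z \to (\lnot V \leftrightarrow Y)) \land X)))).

Not valid

Assume the negation and expand:
Initial set: {\lnot \lnot (V \leftrightarrow (((\lnot Y \leftrightarrow ((\lnot W \leftrightarrow \lnot X) \land V)) \lor (\lnot Z \to Z)) \to ((X \leftrightarrow \lnot X) \to ((Z \to (\lnot V \leftrightarrow Y)) \land X))))}.
\lnot \lnot (V \leftrightarrow (((\lnot Y \leftrightarrow ((\lnot W \leftrightarrow \lnot X) \land V)) \lor (\lnot Z \to Z)) \to ((X \leftrightarrow \lnot X) \to ((Z \to (\lnot V \leftrightarrow Y)) \land X)))): β-rule — branch into V, (((\lnot Y \leftrightarrow ((\lnot W \leftrightarrow \lnot X) \land V)) \lor (\lnot Z \to Z)) \to ((X \leftrightarrow \lnot X) \to ((Z \to (\lnot V \leftrightarrow Y)) \land X)))  //  \lnot V, \lnot (((\lnot Y \leftrightarrow ((\lnot W \leftrightarrow \lnot X) \land V)) \lor (\lnot Z \to Z)) \to ((X \leftrightarrow \lnot X) \to ((Z \to (\lnot V \leftrightarrow Y)) \land X))).
  branch 1 (add V, (((\lnot Y \leftrightarrow ((\lnot W \leftrightarrow \lnot X) \land V)) \lor (\lnot Z \to Z)) \to ((X \leftrightarrow \lnot X) \to ((Z \to (\lnot V \leftrightarrow Y)) \land X)))):
    (((\lnot Y \leftrightarrow ((\lnot W \leftrightarrow \lnot X) \land V)) \lor (\lnot Z \to Z)) \to ((X \leftrightarrow \lnot X) \to ((Z \to (\lnot V \leftrightarrow Y)) \land X))): β-rule — branch into \lnot ((\lnot Y \leftrightarrow ((\lnot W \leftrightarrow \lnot X) \land V)) \lor (\lnot Z \to Z))  //  ((X \leftrightarrow \lnot X) \to ((Z \to (\lnot V \leftrightarrow Y)) \land X)).
      branch 1.1 (add \lnot ((\lnot Y \leftrightarrow ((\lnot W \leftrightarrow \lnot X) \land V)) \lor (\lnot Z \to Z))):
        \lnot ((\lnot Y \leftrightarrow ((\lnot W \leftrightarrow \lnot X) \land V)) \lor (\lnot Z \to Z)): α-rule — add \lnot (\lnot Y \leftrightarrow ((\lnot W \leftrightarrow \lnot X) \land V)), \lnot (\lnot Z \to Z).
        \lnot (\lnot Z \to Z): α-rule — add \lnot Z, \lnot Z.
        \lnot (\lnot Y \leftrightarrow ((\lnot W \leftrightarrow \lnot X) \land V)): β-rule — branch into \lnot Y, \lnot ((\lnot W \leftrightarrow \lnot X) \land V)  //  \lnot \lnot Y, ((\lnot W \leftrightarrow \lnot X) \land V).
          branch 1.1.1 (add \lnot Y, \lnot ((\lnot W \leftrightarrow \lnot X) \land V)):
            \lnot ((\lnot W \leftrightarrow \lnot X) \land V): β-rule — branch into \lnot (\lnot W \leftrightarrow \lnot X)  //  \lnot V.
              branch 1.1.1.1 (add \lnot (\lnot W \leftrightarrow \lnot X)):
                \lnot (\lnot W \leftrightarrow \lnot X): β-rule — branch into \lnot W, \lnot \lnot X  //  \lnot \lnot W, \lnot X.
                  branch 1.1.1.1.1 (add \lnot W, \lnot \lnot X):
                    ○ open, literals {V=1, W=0, X=1, Y=0, Z=0}.
                  branch 1.1.1.1.2 (add \lnot \lnot W, \lnot X):
                    ○ open, literals {V=1, W=1, X=0, Y=0, Z=0}.
              branch 1.1.1.2 (add \lnot V):
                × closes — contains both V and \lnot V.
          branch 1.1.2 (add \lnot \lnot Y, ((\lnot W \leftrightarrow \lnot X) \land V)):
            ((\lnot W \leftrightarrow \lnot X) \land V): α-rule — add (\lnot W \leftrightarrow \lnot X), V.
            (\lnot W \leftrightarrow \lnot X): β-rule — branch into \lnot W, \lnot X  //  \lnot \lnot W, \lnot \lnot X.
              branch 1.1.2.1 (add \lnot W, \lnot X):
                ○ open, literals {V=1, W=0, X=0, Y=1, Z=0}.
              branch 1.1.2.2 (add \lnot \lnot W, \lnot \lnot X):
                ○ open, literals {V=1, W=1, X=1, Y=1, Z=0}.
      branch 1.2 (add ((X \leftrightarrow \lnot X) \to ((Z \to (\lnot V \leftrightarrow Y)) \land X))):
        ((X \leftrightarrow \lnot X) \to ((Z \to (\lnot V \leftrightarrow Y)) \land X)): β-rule — branch into \lnot (X \leftrightarrow \lnot X)  //  ((Z \to (\lnot V \leftrightarrow Y)) \land X).
          branch 1.2.1 (add \lnot (X \leftrightarrow \lnot X)):
            \lnot (X \leftrightarrow \lnot X): β-rule — branch into X, \lnot \lnot X  //  \lnot X, \lnot X.
              branch 1.2.1.1 (add X, \lnot \lnot X):
                ○ open, literals {V=1, X=1}.
              branch 1.2.1.2 (add \lnot X, \lnot X):
                ○ open, literals {V=1, X=0}.
          branch 1.2.2 (add ((Z \to (\lnot V \leftrightarrow Y)) \land X)):
            ((Z \to (\lnot V \leftrightarrow Y)) \land X): α-rule — add (Z \to (\lnot V \leftrightarrow Y)), X.
            (Z \to (\lnot V \leftrightarrow Y)): β-rule — branch into \lnot Z  //  (\lnot V \leftrightarrow Y).
              branch 1.2.2.1 (add \lnot Z):
                ○ open, literals {V=1, X=1, Z=0}.
              branch 1.2.2.2 (add (\lnot V \leftrightarrow Y)):
                (\lnot V \leftrightarrow Y): β-rule — branch into \lnot V, Y  //  \lnot \lnot V, \lnot Y.
                  branch 1.2.2.2.1 (add \lnot V, Y):
                    × closes — contains both V and \lnot V.
                  branch 1.2.2.2.2 (add \lnot \lnot V, \lnot Y):
                    ○ open, literals {V=1, X=1, Y=0}.
  branch 2 (add \lnot V, \lnot (((\lnot Y \leftrightarrow ((\lnot W \leftrightarrow \lnot X) \land V)) \lor (\lnot Z \to Z)) \to ((X \leftrightarrow \lnot X) \to ((Z \to (\lnot V \leftrightarrow Y)) \land X)))):
    \lnot (((\lnot Y \leftrightarrow ((\lnot W \leftrightarrow \lnot X) \land V)) \lor (\lnot Z \to Z)) \to ((X \leftrightarrow \lnot X) \to ((Z \to (\lnot V \leftrightarrow Y)) \land X))): α-rule — add ((\lnot Y \leftrightarrow ((\lnot W \leftrightarrow \lnot X) \land V)) \lor (\lnot Z \to Z)), \lnot ((X \leftrightarrow \lnot X) \to ((Z \to (\lnot V \leftrightarrow Y)) \land X)).
    \lnot ((X \leftrightarrow \lnot X) \to ((Z \to (\lnot V \leftrightarrow Y)) \land X)): α-rule — add (X \leftrightarrow \lnot X), \lnot ((Z \to (\lnot V \leftrightarrow Y)) \land X).
    ((\lnot Y \leftrightarrow ((\lnot W \leftrightarrow \lnot X) \land V)) \lor (\lnot Z \to Z)): β-rule — branch into (\lnot Y \leftrightarrow ((\lnot W \leftrightarrow \lnot X) \land V))  //  (\lnot Z \to Z).
      branch 2.1 (add (\lnot Y \leftrightarrow ((\lnot W \leftrightarrow \lnot X) \land V))):
        (X \leftrightarrow \lnot X): β-rule — branch into X, \lnot X  //  \lnot X, \lnot \lnot X.
          branch 2.1.1 (add X, \lnot X):
            × closes — contains both X and \lnot X.
          branch 2.1.2 (add \lnot X, \lnot \lnot X):
            × closes — contains both X and \lnot X.
      branch 2.2 (add (\lnot Z \to Z)):
        (X \leftrightarrow \lnot X): β-rule — branch into X, \lnot X  //  \lnot X, \lnot \lnot X.
          branch 2.2.1 (add X, \lnot X):
            × closes — contains both X and \lnot X.
          branch 2.2.2 (add \lnot X, \lnot \lnot X):
            × closes — contains both X and \lnot X.
6 branches closed, 8 open.
An open branch gives a countermodel: V=1, W=0, X=1, Y=0, Z=0 (unmentioned atoms arbitrary); under it the original formula is false.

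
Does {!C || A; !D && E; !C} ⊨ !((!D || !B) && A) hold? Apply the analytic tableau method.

Initial set: {(!C || A); (!D && E); !C; !!((!D || !B) && A)}.
(!D && E): α-rule — add !D, E.
!!((!D || !B) && A): α-rule — add (!D || !B), A.
(!C || A): β-rule — branch into !C  //  A.
  branch 1 (add !C):
    (!D || !B): β-rule — branch into !D  //  !B.
      branch 1.1 (add !D):
        ○ open, literals {A=1, C=0, D=0, E=1}.
      branch 1.2 (add !B):
        ○ open, literals {A=1, B=0, C=0, D=0, E=1}.
  branch 2 (add A):
    (!D || !B): β-rule — branch into !D  //  !B.
      branch 2.1 (add !D):
        ○ open, literals {A=1, C=0, D=0, E=1}.
      branch 2.2 (add !B):
        ○ open, literals {A=1, B=0, C=0, D=0, E=1}.
0 branches closed, 4 open.
An open branch gives a countermodel: A=1, C=0, D=0, E=1 (unmentioned atoms arbitrary); the premises hold there but the conclusion fails.

No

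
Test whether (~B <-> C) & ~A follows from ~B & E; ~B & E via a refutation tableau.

No

Initial set: {(~B & E); (~B & E); ~((~B <-> C) & ~A)}.
(~B & E): α-rule — add ~B, E.
(~B & E): α-rule — add ~B, E.
~((~B <-> C) & ~A): β-rule — branch into ~(~B <-> C)  //  ~~A.
  branch 1 (add ~(~B <-> C)):
    ~(~B <-> C): β-rule — branch into ~B, ~C  //  ~~B, C.
      branch 1.1 (add ~B, ~C):
        ○ open, literals {B=0, C=0, E=1}.
      branch 1.2 (add ~~B, C):
        × closes — contains both B and ~B.
  branch 2 (add ~~A):
    ○ open, literals {A=1, B=0, E=1}.
1 branch closed, 2 open.
An open branch gives a countermodel: B=0, C=0, E=1 (unmentioned atoms arbitrary); the premises hold there but the conclusion fails.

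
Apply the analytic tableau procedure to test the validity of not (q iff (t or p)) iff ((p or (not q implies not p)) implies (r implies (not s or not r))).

Assume the negation and expand:
Initial set: {not (not (q iff (t or p)) iff ((p or (not q implies not p)) implies (r implies (not s or not r))))}.
not (not (q iff (t or p)) iff ((p or (not q implies not p)) implies (r implies (not s or not r)))): β-rule — branch into not (q iff (t or p)), not ((p or (not q implies not p)) implies (r implies (not s or not r)))  //  not not (q iff (t or p)), ((p or (not q implies not p)) implies (r implies (not s or not r))).
  branch 1 (add not (q iff (t or p)), not ((p or (not q implies not p)) implies (r implies (not s or not r)))):
    not ((p or (not q implies not p)) implies (r implies (not s or not r))): α-rule — add (p or (not q implies not p)), not (r implies (not s or not r)).
    not (r implies (not s or not r)): α-rule — add r, not (not s or not r).
    not (not s or not r): α-rule — add not not s, not not r.
    not (q iff (t or p)): β-rule — branch into q, not (t or p)  //  not q, (t or p).
      branch 1.1 (add q, not (t or p)):
        not (t or p): α-rule — add not t, not p.
        (p or (not q implies not p)): β-rule — branch into p  //  (not q implies not p).
          branch 1.1.1 (add p):
            × closes — contains both p and not p.
          branch 1.1.2 (add (not q implies not p)):
            (not q implies not p): β-rule — branch into not not q  //  not p.
              branch 1.1.2.1 (add not not q):
                ○ open, literals {p=0, q=1, r=1, s=1, t=0}.
              branch 1.1.2.2 (add not p):
                ○ open, literals {p=0, q=1, r=1, s=1, t=0}.
      branch 1.2 (add not q, (t or p)):
        (p or (not q implies not p)): β-rule — branch into p  //  (not q implies not p).
          branch 1.2.1 (add p):
            (t or p): β-rule — branch into t  //  p.
              branch 1.2.1.1 (add t):
                ○ open, literals {p=1, q=0, r=1, s=1, t=1}.
              branch 1.2.1.2 (add p):
                ○ open, literals {p=1, q=0, r=1, s=1}.
          branch 1.2.2 (add (not q implies not p)):
            (t or p): β-rule — branch into t  //  p.
              branch 1.2.2.1 (add t):
                (not q implies not p): β-rule — branch into not not q  //  not p.
                  branch 1.2.2.1.1 (add not not q):
                    × closes — contains both q and not q.
                  branch 1.2.2.1.2 (add not p):
                    ○ open, literals {p=0, q=0, r=1, s=1, t=1}.
              branch 1.2.2.2 (add p):
                (not q implies not p): β-rule — branch into not not q  //  not p.
                  branch 1.2.2.2.1 (add not not q):
                    × closes — contains both q and not q.
                  branch 1.2.2.2.2 (add not p):
                    × closes — contains both p and not p.
  branch 2 (add not not (q iff (t or p)), ((p or (not q implies not p)) implies (r implies (not s or not r)))):
    not not (q iff (t or p)): β-rule — branch into q, (t or p)  //  not q, not (t or p).
      branch 2.1 (add q, (t or p)):
        ((p or (not q implies not p)) implies (r implies (not s or not r))): β-rule — branch into not (p or (not q implies not p))  //  (r implies (not s or not r)).
          branch 2.1.1 (add not (p or (not q implies not p))):
            not (p or (not q implies not p)): α-rule — add not p, not (not q implies not p).
            not (not q implies not p): α-rule — add not q, not not p.
            × closes — contains both q and not q.
          branch 2.1.2 (add (r implies (not s or not r))):
            (t or p): β-rule — branch into t  //  p.
              branch 2.1.2.1 (add t):
                (r implies (not s or not r)): β-rule — branch into not r  //  (not s or not r).
                  branch 2.1.2.1.1 (add not r):
                    ○ open, literals {q=1, r=0, t=1}.
                  branch 2.1.2.1.2 (add (not s or not r)):
                    (not s or not r): β-rule — branch into not s  //  not r.
                      branch 2.1.2.1.2.1 (add not s):
                        ○ open, literals {q=1, s=0, t=1}.
                      branch 2.1.2.1.2.2 (add not r):
                        ○ open, literals {q=1, r=0, t=1}.
              branch 2.1.2.2 (add p):
                (r implies (not s or not r)): β-rule — branch into not r  //  (not s or not r).
                  branch 2.1.2.2.1 (add not r):
                    ○ open, literals {p=1, q=1, r=0}.
                  branch 2.1.2.2.2 (add (not s or not r)):
                    (not s or not r): β-rule — branch into not s  //  not r.
                      branch 2.1.2.2.2.1 (add not s):
                        ○ open, literals {p=1, q=1, s=0}.
                      branch 2.1.2.2.2.2 (add not r):
                        ○ open, literals {p=1, q=1, r=0}.
      branch 2.2 (add not q, not (t or p)):
        not (t or p): α-rule — add not t, not p.
        ((p or (not q implies not p)) implies (r implies (not s or not r))): β-rule — branch into not (p or (not q implies not p))  //  (r implies (not s or not r)).
          branch 2.2.1 (add not (p or (not q implies not p))):
            not (p or (not q implies not p)): α-rule — add not p, not (not q implies not p).
            not (not q implies not p): α-rule — add not q, not not p.
            × closes — contains both p and not p.
          branch 2.2.2 (add (r implies (not s or not r))):
            (r implies (not s or not r)): β-rule — branch into not r  //  (not s or not r).
              branch 2.2.2.1 (add not r):
                ○ open, literals {p=0, q=0, r=0, t=0}.
              branch 2.2.2.2 (add (not s or not r)):
                (not s or not r): β-rule — branch into not s  //  not r.
                  branch 2.2.2.2.1 (add not s):
                    ○ open, literals {p=0, q=0, s=0, t=0}.
                  branch 2.2.2.2.2 (add not r):
                    ○ open, literals {p=0, q=0, r=0, t=0}.
6 branches closed, 14 open.
An open branch gives a countermodel: p=0, q=1, r=1, s=1, t=0 (unmentioned atoms arbitrary); under it the original formula is false.

Not valid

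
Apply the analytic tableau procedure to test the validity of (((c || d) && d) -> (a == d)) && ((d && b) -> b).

Assume the negation and expand:
Initial set: {F ((((c || d) && d) -> (a == d)) && ((d && b) -> b))}.
F ((((c || d) && d) -> (a == d)) && ((d && b) -> b)): β-rule — branch into F (((c || d) && d) -> (a == d))  //  F ((d && b) -> b).
  branch 1 (add F (((c || d) && d) -> (a == d))):
    F (((c || d) && d) -> (a == d)): α-rule — add T ((c || d) && d), F (a == d).
    T ((c || d) && d): α-rule — add T (c || d), T d.
    F (a == d): β-rule — branch into T a, F d  //  F a, T d.
      branch 1.1 (add T a, F d):
        × closes — contains both d and !d.
      branch 1.2 (add F a, T d):
        T (c || d): β-rule — branch into T c  //  T d.
          branch 1.2.1 (add T c):
            ○ open, literals {a=F, c=T, d=T}.
          branch 1.2.2 (add T d):
            ○ open, literals {a=F, d=T}.
  branch 2 (add F ((d && b) -> b)):
    F ((d && b) -> b): α-rule — add T (d && b), F b.
    T (d && b): α-rule — add T d, T b.
    × closes — contains both b and !b.
2 branches closed, 2 open.
An open branch gives a countermodel: a=F, c=T, d=T (unmentioned atoms arbitrary); under it the original formula is false.

Not valid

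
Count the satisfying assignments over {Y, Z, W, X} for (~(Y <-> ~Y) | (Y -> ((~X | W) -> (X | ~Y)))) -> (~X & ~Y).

Initial set: {T ((~(Y <-> ~Y) | (Y -> ((~X | W) -> (X | ~Y)))) -> (~X & ~Y))}.
T ((~(Y <-> ~Y) | (Y -> ((~X | W) -> (X | ~Y)))) -> (~X & ~Y)): β-rule — branch into F (~(Y <-> ~Y) | (Y -> ((~X | W) -> (X | ~Y))))  //  T (~X & ~Y).
  branch 1 (add F (~(Y <-> ~Y) | (Y -> ((~X | W) -> (X | ~Y))))):
    F (~(Y <-> ~Y) | (Y -> ((~X | W) -> (X | ~Y)))): α-rule — add F ~(Y <-> ~Y), F (Y -> ((~X | W) -> (X | ~Y))).
    F (Y -> ((~X | W) -> (X | ~Y))): α-rule — add T Y, F ((~X | W) -> (X | ~Y)).
    F ((~X | W) -> (X | ~Y)): α-rule — add T (~X | W), F (X | ~Y).
    F (X | ~Y): α-rule — add F X, F ~Y.
    F ~(Y <-> ~Y): β-rule — branch into T Y, T ~Y  //  F Y, F ~Y.
      branch 1.1 (add T Y, T ~Y):
        × closes — contains both Y and ~Y.
      branch 1.2 (add F Y, F ~Y):
        × closes — contains both Y and ~Y.
  branch 2 (add T (~X & ~Y)):
    T (~X & ~Y): α-rule — add T ~X, T ~Y.
    ○ open, literals {X=0, Y=0}.
2 branches closed, 1 open.
Each open branch fixes some atoms; the unmentioned ones are free. Counting distinct full assignments: branch {X=0, Y=0} (Z, W) contributes 4 new. Total: 4.

4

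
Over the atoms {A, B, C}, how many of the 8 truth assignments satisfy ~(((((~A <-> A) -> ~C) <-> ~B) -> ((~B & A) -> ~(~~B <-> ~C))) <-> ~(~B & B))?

1

Initial set: {T ~(((((~A <-> A) -> ~C) <-> ~B) -> ((~B & A) -> ~(~~B <-> ~C))) <-> ~(~B & B))}.
T ~(((((~A <-> A) -> ~C) <-> ~B) -> ((~B & A) -> ~(~~B <-> ~C))) <-> ~(~B & B)): β-rule — branch into T ((((~A <-> A) -> ~C) <-> ~B) -> ((~B & A) -> ~(~~B <-> ~C))), F ~(~B & B)  //  F ((((~A <-> A) -> ~C) <-> ~B) -> ((~B & A) -> ~(~~B <-> ~C))), T ~(~B & B).
  branch 1 (add T ((((~A <-> A) -> ~C) <-> ~B) -> ((~B & A) -> ~(~~B <-> ~C))), F ~(~B & B)):
    F ~(~B & B): α-rule — add T ~B, T B.
    × closes — contains both B and ~B.
  branch 2 (add F ((((~A <-> A) -> ~C) <-> ~B) -> ((~B & A) -> ~(~~B <-> ~C))), T ~(~B & B)):
    F ((((~A <-> A) -> ~C) <-> ~B) -> ((~B & A) -> ~(~~B <-> ~C))): α-rule — add T (((~A <-> A) -> ~C) <-> ~B), F ((~B & A) -> ~(~~B <-> ~C)).
    F ((~B & A) -> ~(~~B <-> ~C)): α-rule — add T (~B & A), F ~(~~B <-> ~C).
    T (~B & A): α-rule — add T ~B, T A.
    T ~(~B & B): β-rule — branch into F ~B  //  F B.
      branch 2.1 (add F ~B):
        × closes — contains both B and ~B.
      branch 2.2 (add F B):
        T (((~A <-> A) -> ~C) <-> ~B): β-rule — branch into T ((~A <-> A) -> ~C), T ~B  //  F ((~A <-> A) -> ~C), F ~B.
          branch 2.2.1 (add T ((~A <-> A) -> ~C), T ~B):
            F ~(~~B <-> ~C): β-rule — branch into T ~~B, T ~C  //  F ~~B, F ~C.
              branch 2.2.1.1 (add T ~~B, T ~C):
                T ~~B: drop double negation, giving T B.
                × closes — contains both B and ~B.
              branch 2.2.1.2 (add F ~~B, F ~C):
                F ~~B: drop double negation, giving F B.
                T ((~A <-> A) -> ~C): β-rule — branch into F (~A <-> A)  //  T ~C.
                  branch 2.2.1.2.1 (add F (~A <-> A)):
                    F (~A <-> A): β-rule — branch into T ~A, F A  //  F ~A, T A.
                      branch 2.2.1.2.1.1 (add T ~A, F A):
                        × closes — contains both A and ~A.
                      branch 2.2.1.2.1.2 (add F ~A, T A):
                        ○ open, literals {A=T, B=F, C=T}.
                  branch 2.2.1.2.2 (add T ~C):
                    × closes — contains both C and ~C.
          branch 2.2.2 (add F ((~A <-> A) -> ~C), F ~B):
            × closes — contains both B and ~B.
6 branches closed, 1 open.
Each open branch fixes some atoms; the unmentioned ones are free. Counting distinct full assignments: branch {A=T, B=F, C=T} (none free) contributes 1 new. Total: 1.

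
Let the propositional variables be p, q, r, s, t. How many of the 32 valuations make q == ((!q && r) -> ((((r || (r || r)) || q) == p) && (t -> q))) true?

Initial set: {T (q == ((!q && r) -> ((((r || (r || r)) || q) == p) && (t -> q))))}.
T (q == ((!q && r) -> ((((r || (r || r)) || q) == p) && (t -> q)))): β-rule — branch into T q, T ((!q && r) -> ((((r || (r || r)) || q) == p) && (t -> q)))  //  F q, F ((!q && r) -> ((((r || (r || r)) || q) == p) && (t -> q))).
  branch 1 (add T q, T ((!q && r) -> ((((r || (r || r)) || q) == p) && (t -> q)))):
    T ((!q && r) -> ((((r || (r || r)) || q) == p) && (t -> q))): β-rule — branch into F (!q && r)  //  T ((((r || (r || r)) || q) == p) && (t -> q)).
      branch 1.1 (add F (!q && r)):
        F (!q && r): β-rule — branch into F !q  //  F r.
          branch 1.1.1 (add F !q):
            ○ open, literals {q=T}.
          branch 1.1.2 (add F r):
            ○ open, literals {q=T, r=F}.
      branch 1.2 (add T ((((r || (r || r)) || q) == p) && (t -> q))):
        T ((((r || (r || r)) || q) == p) && (t -> q)): α-rule — add T (((r || (r || r)) || q) == p), T (t -> q).
        T (((r || (r || r)) || q) == p): β-rule — branch into T ((r || (r || r)) || q), T p  //  F ((r || (r || r)) || q), F p.
          branch 1.2.1 (add T ((r || (r || r)) || q), T p):
            T (t -> q): β-rule — branch into F t  //  T q.
              branch 1.2.1.1 (add F t):
                T ((r || (r || r)) || q): β-rule — branch into T (r || (r || r))  //  T q.
                  branch 1.2.1.1.1 (add T (r || (r || r))):
                    T (r || (r || r)): β-rule — branch into T r  //  T (r || r).
                      branch 1.2.1.1.1.1 (add T r):
                        ○ open, literals {p=T, q=T, r=T, t=F}.
                      branch 1.2.1.1.1.2 (add T (r || r)):
                        T (r || r): β-rule — branch into T r  //  T r.
                          branch 1.2.1.1.1.2.1 (add T r):
                            ○ open, literals {p=T, q=T, r=T, t=F}.
                          branch 1.2.1.1.1.2.2 (add T r):
                            ○ open, literals {p=T, q=T, r=T, t=F}.
                  branch 1.2.1.1.2 (add T q):
                    ○ open, literals {p=T, q=T, t=F}.
              branch 1.2.1.2 (add T q):
                T ((r || (r || r)) || q): β-rule — branch into T (r || (r || r))  //  T q.
                  branch 1.2.1.2.1 (add T (r || (r || r))):
                    T (r || (r || r)): β-rule — branch into T r  //  T (r || r).
                      branch 1.2.1.2.1.1 (add T r):
                        ○ open, literals {p=T, q=T, r=T}.
                      branch 1.2.1.2.1.2 (add T (r || r)):
                        T (r || r): β-rule — branch into T r  //  T r.
                          branch 1.2.1.2.1.2.1 (add T r):
                            ○ open, literals {p=T, q=T, r=T}.
                          branch 1.2.1.2.1.2.2 (add T r):
                            ○ open, literals {p=T, q=T, r=T}.
                  branch 1.2.1.2.2 (add T q):
                    ○ open, literals {p=T, q=T}.
          branch 1.2.2 (add F ((r || (r || r)) || q), F p):
            F ((r || (r || r)) || q): α-rule — add F (r || (r || r)), F q.
            × closes — contains both q and !q.
  branch 2 (add F q, F ((!q && r) -> ((((r || (r || r)) || q) == p) && (t -> q)))):
    F ((!q && r) -> ((((r || (r || r)) || q) == p) && (t -> q))): α-rule — add T (!q && r), F ((((r || (r || r)) || q) == p) && (t -> q)).
    T (!q && r): α-rule — add T !q, T r.
    F ((((r || (r || r)) || q) == p) && (t -> q)): β-rule — branch into F (((r || (r || r)) || q) == p)  //  F (t -> q).
      branch 2.1 (add F (((r || (r || r)) || q) == p)):
        F (((r || (r || r)) || q) == p): β-rule — branch into T ((r || (r || r)) || q), F p  //  F ((r || (r || r)) || q), T p.
          branch 2.1.1 (add T ((r || (r || r)) || q), F p):
            T ((r || (r || r)) || q): β-rule — branch into T (r || (r || r))  //  T q.
              branch 2.1.1.1 (add T (r || (r || r))):
                T (r || (r || r)): β-rule — branch into T r  //  T (r || r).
                  branch 2.1.1.1.1 (add T r):
                    ○ open, literals {p=F, q=F, r=T}.
                  branch 2.1.1.1.2 (add T (r || r)):
                    T (r || r): β-rule — branch into T r  //  T r.
                      branch 2.1.1.1.2.1 (add T r):
                        ○ open, literals {p=F, q=F, r=T}.
                      branch 2.1.1.1.2.2 (add T r):
                        ○ open, literals {p=F, q=F, r=T}.
              branch 2.1.1.2 (add T q):
                × closes — contains both q and !q.
          branch 2.1.2 (add F ((r || (r || r)) || q), T p):
            F ((r || (r || r)) || q): α-rule — add F (r || (r || r)), F q.
            F (r || (r || r)): α-rule — add F r, F (r || r).
            × closes — contains both r and !r.
      branch 2.2 (add F (t -> q)):
        F (t -> q): α-rule — add T t, F q.
        ○ open, literals {q=F, r=T, t=T}.
3 branches closed, 14 open.
Each open branch fixes some atoms; the unmentioned ones are free. Counting distinct full assignments: branch {q=T} (p, r, s, t) contributes 16 new; branch {q=T, r=F} (p, s, t) contributes 0 new; branch {p=T, q=T, r=T, t=F} (s) contributes 0 new; branch {p=T, q=T, r=T, t=F} (s) contributes 0 new; branch {p=T, q=T, r=T, t=F} (s) contributes 0 new; branch {p=T, q=T, t=F} (r, s) contributes 0 new; branch {p=T, q=T, r=T} (s, t) contributes 0 new; branch {p=T, q=T, r=T} (s, t) contributes 0 new; branch {p=T, q=T, r=T} (s, t) contributes 0 new; branch {p=T, q=T} (r, s, t) contributes 0 new; branch {p=F, q=F, r=T} (s, t) contributes 4 new; branch {p=F, q=F, r=T} (s, t) contributes 0 new; branch {p=F, q=F, r=T} (s, t) contributes 0 new; branch {q=F, r=T, t=T} (p, s) contributes 2 new. Total: 22.

22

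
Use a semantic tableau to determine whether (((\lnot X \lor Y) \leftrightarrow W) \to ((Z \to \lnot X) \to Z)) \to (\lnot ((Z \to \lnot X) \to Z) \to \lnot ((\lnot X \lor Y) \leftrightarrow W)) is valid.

Assume the negation and expand:
Initial set: {\lnot ((((\lnot X \lor Y) \leftrightarrow W) \to ((Z \to \lnot X) \to Z)) \to (\lnot ((Z \to \lnot X) \to Z) \to \lnot ((\lnot X \lor Y) \leftrightarrow W)))}.
\lnot ((((\lnot X \lor Y) \leftrightarrow W) \to ((Z \to \lnot X) \to Z)) \to (\lnot ((Z \to \lnot X) \to Z) \to \lnot ((\lnot X \lor Y) \leftrightarrow W))): α-rule — add (((\lnot X \lor Y) \leftrightarrow W) \to ((Z \to \lnot X) \to Z)), \lnot (\lnot ((Z \to \lnot X) \to Z) \to \lnot ((\lnot X \lor Y) \leftrightarrow W)).
\lnot (\lnot ((Z \to \lnot X) \to Z) \to \lnot ((\lnot X \lor Y) \leftrightarrow W)): α-rule — add \lnot ((Z \to \lnot X) \to Z), \lnot \lnot ((\lnot X \lor Y) \leftrightarrow W).
\lnot ((Z \to \lnot X) \to Z): α-rule — add (Z \to \lnot X), \lnot Z.
(((\lnot X \lor Y) \leftrightarrow W) \to ((Z \to \lnot X) \to Z)): β-rule — branch into \lnot ((\lnot X \lor Y) \leftrightarrow W)  //  ((Z \to \lnot X) \to Z).
  branch 1 (add \lnot ((\lnot X \lor Y) \leftrightarrow W)):
    \lnot \lnot ((\lnot X \lor Y) \leftrightarrow W): β-rule — branch into (\lnot X \lor Y), W  //  \lnot (\lnot X \lor Y), \lnot W.
      branch 1.1 (add (\lnot X \lor Y), W):
        (Z \to \lnot X): β-rule — branch into \lnot Z  //  \lnot X.
          branch 1.1.1 (add \lnot Z):
            \lnot ((\lnot X \lor Y) \leftrightarrow W): β-rule — branch into (\lnot X \lor Y), \lnot W  //  \lnot (\lnot X \lor Y), W.
              branch 1.1.1.1 (add (\lnot X \lor Y), \lnot W):
                × closes — contains both W and \lnot W.
              branch 1.1.1.2 (add \lnot (\lnot X \lor Y), W):
                \lnot (\lnot X \lor Y): α-rule — add \lnot \lnot X, \lnot Y.
                (\lnot X \lor Y): β-rule — branch into \lnot X  //  Y.
                  branch 1.1.1.2.1 (add \lnot X):
                    × closes — contains both X and \lnot X.
                  branch 1.1.1.2.2 (add Y):
                    × closes — contains both Y and \lnot Y.
          branch 1.1.2 (add \lnot X):
            \lnot ((\lnot X \lor Y) \leftrightarrow W): β-rule — branch into (\lnot X \lor Y), \lnot W  //  \lnot (\lnot X \lor Y), W.
              branch 1.1.2.1 (add (\lnot X \lor Y), \lnot W):
                × closes — contains both W and \lnot W.
              branch 1.1.2.2 (add \lnot (\lnot X \lor Y), W):
                \lnot (\lnot X \lor Y): α-rule — add \lnot \lnot X, \lnot Y.
                × closes — contains both X and \lnot X.
      branch 1.2 (add \lnot (\lnot X \lor Y), \lnot W):
        \lnot (\lnot X \lor Y): α-rule — add \lnot \lnot X, \lnot Y.
        (Z \to \lnot X): β-rule — branch into \lnot Z  //  \lnot X.
          branch 1.2.1 (add \lnot Z):
            \lnot ((\lnot X \lor Y) \leftrightarrow W): β-rule — branch into (\lnot X \lor Y), \lnot W  //  \lnot (\lnot X \lor Y), W.
              branch 1.2.1.1 (add (\lnot X \lor Y), \lnot W):
                (\lnot X \lor Y): β-rule — branch into \lnot X  //  Y.
                  branch 1.2.1.1.1 (add \lnot X):
                    × closes — contains both X and \lnot X.
                  branch 1.2.1.1.2 (add Y):
                    × closes — contains both Y and \lnot Y.
              branch 1.2.1.2 (add \lnot (\lnot X \lor Y), W):
                × closes — contains both W and \lnot W.
          branch 1.2.2 (add \lnot X):
            × closes — contains both X and \lnot X.
  branch 2 (add ((Z \to \lnot X) \to Z)):
    \lnot \lnot ((\lnot X \lor Y) \leftrightarrow W): β-rule — branch into (\lnot X \lor Y), W  //  \lnot (\lnot X \lor Y), \lnot W.
      branch 2.1 (add (\lnot X \lor Y), W):
        (Z \to \lnot X): β-rule — branch into \lnot Z  //  \lnot X.
          branch 2.1.1 (add \lnot Z):
            ((Z \to \lnot X) \to Z): β-rule — branch into \lnot (Z \to \lnot X)  //  Z.
              branch 2.1.1.1 (add \lnot (Z \to \lnot X)):
                \lnot (Z \to \lnot X): α-rule — add Z, \lnot \lnot X.
                × closes — contains both Z and \lnot Z.
              branch 2.1.1.2 (add Z):
                × closes — contains both Z and \lnot Z.
          branch 2.1.2 (add \lnot X):
            ((Z \to \lnot X) \to Z): β-rule — branch into \lnot (Z \to \lnot X)  //  Z.
              branch 2.1.2.1 (add \lnot (Z \to \lnot X)):
                \lnot (Z \to \lnot X): α-rule — add Z, \lnot \lnot X.
                × closes — contains both Z and \lnot Z.
              branch 2.1.2.2 (add Z):
                × closes — contains both Z and \lnot Z.
      branch 2.2 (add \lnot (\lnot X \lor Y), \lnot W):
        \lnot (\lnot X \lor Y): α-rule — add \lnot \lnot X, \lnot Y.
        (Z \to \lnot X): β-rule — branch into \lnot Z  //  \lnot X.
          branch 2.2.1 (add \lnot Z):
            ((Z \to \lnot X) \to Z): β-rule — branch into \lnot (Z \to \lnot X)  //  Z.
              branch 2.2.1.1 (add \lnot (Z \to \lnot X)):
                \lnot (Z \to \lnot X): α-rule — add Z, \lnot \lnot X.
                × closes — contains both Z and \lnot Z.
              branch 2.2.1.2 (add Z):
                × closes — contains both Z and \lnot Z.
          branch 2.2.2 (add \lnot X):
            × closes — contains both X and \lnot X.
All 16 branches close.
Every branch closed, so the negation is unsatisfiable and the formula is valid.

Valid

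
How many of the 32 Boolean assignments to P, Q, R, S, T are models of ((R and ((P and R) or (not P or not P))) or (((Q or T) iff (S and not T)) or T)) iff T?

Initial set: {(((R and ((P and R) or (not P or not P))) or (((Q or T) iff (S and not T)) or T)) iff T)}.
(((R and ((P and R) or (not P or not P))) or (((Q or T) iff (S and not T)) or T)) iff T): β-rule — branch into ((R and ((P and R) or (not P or not P))) or (((Q or T) iff (S and not T)) or T)), T  //  not ((R and ((P and R) or (not P or not P))) or (((Q or T) iff (S and not T)) or T)), not T.
  branch 1 (add ((R and ((P and R) or (not P or not P))) or (((Q or T) iff (S and not T)) or T)), T):
    ((R and ((P and R) or (not P or not P))) or (((Q or T) iff (S and not T)) or T)): β-rule — branch into (R and ((P and R) or (not P or not P)))  //  (((Q or T) iff (S and not T)) or T).
      branch 1.1 (add (R and ((P and R) or (not P or not P)))):
        (R and ((P and R) or (not P or not P))): α-rule — add R, ((P and R) or (not P or not P)).
        ((P and R) or (not P or not P)): β-rule — branch into (P and R)  //  (not P or not P).
          branch 1.1.1 (add (P and R)):
            (P and R): α-rule — add P, R.
            ○ open, literals {P=T, R=T, T=T}.
          branch 1.1.2 (add (not P or not P)):
            (not P or not P): β-rule — branch into not P  //  not P.
              branch 1.1.2.1 (add not P):
                ○ open, literals {P=F, R=T, T=T}.
              branch 1.1.2.2 (add not P):
                ○ open, literals {P=F, R=T, T=T}.
      branch 1.2 (add (((Q or T) iff (S and not T)) or T)):
        (((Q or T) iff (S and not T)) or T): β-rule — branch into ((Q or T) iff (S and not T))  //  T.
          branch 1.2.1 (add ((Q or T) iff (S and not T))):
            ((Q or T) iff (S and not T)): β-rule — branch into (Q or T), (S and not T)  //  not (Q or T), not (S and not T).
              branch 1.2.1.1 (add (Q or T), (S and not T)):
                (S and not T): α-rule — add S, not T.
                × closes — contains both T and not T.
              branch 1.2.1.2 (add not (Q or T), not (S and not T)):
                not (Q or T): α-rule — add not Q, not T.
                × closes — contains both T and not T.
          branch 1.2.2 (add T):
            ○ open, literals {T=T}.
  branch 2 (add not ((R and ((P and R) or (not P or not P))) or (((Q or T) iff (S and not T)) or T)), not T):
    not ((R and ((P and R) or (not P or not P))) or (((Q or T) iff (S and not T)) or T)): α-rule — add not (R and ((P and R) or (not P or not P))), not (((Q or T) iff (S and not T)) or T).
    not (((Q or T) iff (S and not T)) or T): α-rule — add not ((Q or T) iff (S and not T)), not T.
    not (R and ((P and R) or (not P or not P))): β-rule — branch into not R  //  not ((P and R) or (not P or not P)).
      branch 2.1 (add not R):
        not ((Q or T) iff (S and not T)): β-rule — branch into (Q or T), not (S and not T)  //  not (Q or T), (S and not T).
          branch 2.1.1 (add (Q or T), not (S and not T)):
            (Q or T): β-rule — branch into Q  //  T.
              branch 2.1.1.1 (add Q):
                not (S and not T): β-rule — branch into not S  //  not not T.
                  branch 2.1.1.1.1 (add not S):
                    ○ open, literals {Q=T, R=F, S=F, T=F}.
                  branch 2.1.1.1.2 (add not not T):
                    × closes — contains both T and not T.
              branch 2.1.1.2 (add T):
                × closes — contains both T and not T.
          branch 2.1.2 (add not (Q or T), (S and not T)):
            not (Q or T): α-rule — add not Q, not T.
            (S and not T): α-rule — add S, not T.
            ○ open, literals {Q=F, R=F, S=T, T=F}.
      branch 2.2 (add not ((P and R) or (not P or not P))):
        not ((P and R) or (not P or not P)): α-rule — add not (P and R), not (not P or not P).
        not (not P or not P): α-rule — add not not P, not not P.
        not ((Q or T) iff (S and not T)): β-rule — branch into (Q or T), not (S and not T)  //  not (Q or T), (S and not T).
          branch 2.2.1 (add (Q or T), not (S and not T)):
            not (P and R): β-rule — branch into not P  //  not R.
              branch 2.2.1.1 (add not P):
                × closes — contains both P and not P.
              branch 2.2.1.2 (add not R):
                (Q or T): β-rule — branch into Q  //  T.
                  branch 2.2.1.2.1 (add Q):
                    not (S and not T): β-rule — branch into not S  //  not not T.
                      branch 2.2.1.2.1.1 (add not S):
                        ○ open, literals {P=T, Q=T, R=F, S=F, T=F}.
                      branch 2.2.1.2.1.2 (add not not T):
                        × closes — contains both T and not T.
                  branch 2.2.1.2.2 (add T):
                    × closes — contains both T and not T.
          branch 2.2.2 (add not (Q or T), (S and not T)):
            not (Q or T): α-rule — add not Q, not T.
            (S and not T): α-rule — add S, not T.
            not (P and R): β-rule — branch into not P  //  not R.
              branch 2.2.2.1 (add not P):
                × closes — contains both P and not P.
              branch 2.2.2.2 (add not R):
                ○ open, literals {P=T, Q=F, R=F, S=T, T=F}.
8 branches closed, 8 open.
Each open branch fixes some atoms; the unmentioned ones are free. Counting distinct full assignments: branch {P=T, R=T, T=T} (Q, S) contributes 4 new; branch {P=F, R=T, T=T} (Q, S) contributes 4 new; branch {P=F, R=T, T=T} (Q, S) contributes 0 new; branch {T=T} (P, Q, R, S) contributes 8 new; branch {Q=T, R=F, S=F, T=F} (P) contributes 2 new; branch {Q=F, R=F, S=T, T=F} (P) contributes 2 new; branch {P=T, Q=T, R=F, S=F, T=F} (none free) contributes 0 new; branch {P=T, Q=F, R=F, S=T, T=F} (none free) contributes 0 new. Total: 20.

20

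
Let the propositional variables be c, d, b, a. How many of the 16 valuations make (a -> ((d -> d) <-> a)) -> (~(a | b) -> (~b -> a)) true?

12

Initial set: {((a -> ((d -> d) <-> a)) -> (~(a | b) -> (~b -> a)))}.
((a -> ((d -> d) <-> a)) -> (~(a | b) -> (~b -> a))): β-rule — branch into ~(a -> ((d -> d) <-> a))  //  (~(a | b) -> (~b -> a)).
  branch 1 (add ~(a -> ((d -> d) <-> a))):
    ~(a -> ((d -> d) <-> a)): α-rule — add a, ~((d -> d) <-> a).
    ~((d -> d) <-> a): β-rule — branch into (d -> d), ~a  //  ~(d -> d), a.
      branch 1.1 (add (d -> d), ~a):
        × closes — contains both a and ~a.
      branch 1.2 (add ~(d -> d), a):
        ~(d -> d): α-rule — add d, ~d.
        × closes — contains both d and ~d.
  branch 2 (add (~(a | b) -> (~b -> a))):
    (~(a | b) -> (~b -> a)): β-rule — branch into ~~(a | b)  //  (~b -> a).
      branch 2.1 (add ~~(a | b)):
        ~~(a | b): β-rule — branch into a  //  b.
          branch 2.1.1 (add a):
            ○ open, literals {a=1}.
          branch 2.1.2 (add b):
            ○ open, literals {b=1}.
      branch 2.2 (add (~b -> a)):
        (~b -> a): β-rule — branch into ~~b  //  a.
          branch 2.2.1 (add ~~b):
            ○ open, literals {b=1}.
          branch 2.2.2 (add a):
            ○ open, literals {a=1}.
2 branches closed, 4 open.
Each open branch fixes some atoms; the unmentioned ones are free. Counting distinct full assignments: branch {a=1} (c, d, b) contributes 8 new; branch {b=1} (c, d, a) contributes 4 new; branch {b=1} (c, d, a) contributes 0 new; branch {a=1} (c, d, b) contributes 0 new. Total: 12.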